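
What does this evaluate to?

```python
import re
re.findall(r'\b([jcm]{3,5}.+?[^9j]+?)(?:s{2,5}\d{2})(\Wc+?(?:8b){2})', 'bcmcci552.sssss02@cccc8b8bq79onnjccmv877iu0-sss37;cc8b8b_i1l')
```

Pattern: a word boundary (`\b`, zero-width); then 3 to 5 of one of [jcm], then one or more of any character (lazy), then one or more of any character except [9j] (lazy) (captured); then 2 to 5 of a literal 's', then exactly 2 of a digit (non-capturing group); then a non-word character, then one or more of the literal 'c' (lazy), then the literal '8b' repeated 2 times (captured).
Matches: at [18:56] match 'cccc8b8bq79onnjccmv877iu0-sss37;cc8b8b', groups = ('cccc8b8bq79onnjccmv877iu0-', ';cc8b8b').
`findall` packs the 2 group values into a tuple for every match.

[('cccc8b8bq79onnjccmv877iu0-', ';cc8b8b')]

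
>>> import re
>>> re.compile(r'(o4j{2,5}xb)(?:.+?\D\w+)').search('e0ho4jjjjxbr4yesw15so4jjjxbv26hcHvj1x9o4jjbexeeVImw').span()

The pattern matches the literal 'o4', then 2 to 5 of a literal 'j', then the literal 'xb' (captured); then one or more of any character (lazy), then a non-digit, then one or more of a word character (non-capturing group).
`search` walks the string left to right and returns the first match it finds.
The match spans [3:51] → 'o4jjjjxbr4yesw15so4jjjxbv26hcHvj1x9o4jjbexeeVImw'.
Captured: group 1 = 'o4jjjjxb'.

(3, 51)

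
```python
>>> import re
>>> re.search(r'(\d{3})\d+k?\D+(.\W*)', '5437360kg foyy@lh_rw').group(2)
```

'w'

This matches exactly 3 of a digit (captured); then one or more of a digit; then optionally the literal 'k', then one or more of a non-digit; then any character, then zero or more of a non-word character (captured).
Unlike `match`, `search` isn't anchored — it looks for the pattern anywhere in the string.
The match spans [0:20] → '5437360kg foyy@lh_rw'.
Captured: group 1 = '543', group 2 = 'w'.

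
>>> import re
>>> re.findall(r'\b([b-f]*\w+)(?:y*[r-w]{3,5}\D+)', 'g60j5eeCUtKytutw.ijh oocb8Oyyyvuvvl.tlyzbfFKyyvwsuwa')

Pattern: a word boundary (`\b`, zero-width); then zero or more of a character in [b-f], then one or more of a word character (captured); then zero or more of a literal 'y', then 3 to 5 of a character in [r-w], then one or more of a non-digit (non-capturing group).
Matches: at [0:25] match 'g60j5eeCUtKytutw.ijh oocb', group 1 = 'g60j5eeCUtKyt'; at [36:52] match 'tlyzbfFKyyvwsuwa', group 1 = 'tlyzbfFKyyvw'.
With a single group, `findall` returns only what that group captured — 2 items.

['g60j5eeCUtKyt', 'tlyzbfFKyyvw']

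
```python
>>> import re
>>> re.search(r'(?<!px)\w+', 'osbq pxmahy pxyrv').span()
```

The negative lookahead/lookbehind blocks any match where the forbidden context is present.
Unlike `match`, `search` isn't anchored — it looks for the pattern anywhere in the string.
The match spans [0:4] → 'osbq'.

(0, 4)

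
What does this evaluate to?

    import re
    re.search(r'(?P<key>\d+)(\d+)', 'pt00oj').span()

(2, 4)

Pattern: one or more of a digit (captured as 'key'); then one or more of a digit (captured).
`re.search` scans for the first position where the pattern succeeds.
The match spans [2:4] → '00'.
Captured: group 1 = '0', group 2 = '0'.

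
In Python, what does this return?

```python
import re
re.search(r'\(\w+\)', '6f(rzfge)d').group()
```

`re.search` tries every starting position until one works.
The match spans [2:9] → '(rzfge)'.

'(rzfge)'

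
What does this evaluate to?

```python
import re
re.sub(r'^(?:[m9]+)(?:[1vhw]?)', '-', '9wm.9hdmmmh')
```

Pattern: anchored at the start of the string; then one or more of one of [m9] (non-capturing group); then optionally one of [1vhw] (non-capturing group).
Matches: at [0:2] → '9w'.
`sub` substitutes '-' at each match site.

'-m.9hdmmmh'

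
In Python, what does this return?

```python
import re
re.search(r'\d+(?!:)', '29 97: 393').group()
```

Because the assertion is negative and zero-width, positions next to the forbidden text are skipped.
Unlike `match`, `search` isn't anchored — it looks for the pattern anywhere in the string.
The match spans [0:2] → '29'.

'29'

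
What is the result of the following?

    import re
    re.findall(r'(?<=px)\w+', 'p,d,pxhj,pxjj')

['hj', 'jj']

Lookahead/lookbehind check context without consuming it, so the matched span excludes the asserted characters.
Matches: at [6:8] → 'hj'; at [11:13] → 'jj'.
`findall` yields the raw match text (2 of them) because the pattern has no groups.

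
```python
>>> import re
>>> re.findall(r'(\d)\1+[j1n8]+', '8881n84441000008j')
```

The backreference `\1` re-matches whatever the first group consumed, character for character.
Scanning left to right: at [0:6] match '8881n8', group 1 = '8'; at [6:10] match '4441', group 1 = '4'; at [10:17] match '000008j', group 1 = '0'.
One capturing group, so `findall` returns just the captured substring from each match — 3 in all.

['8', '4', '0']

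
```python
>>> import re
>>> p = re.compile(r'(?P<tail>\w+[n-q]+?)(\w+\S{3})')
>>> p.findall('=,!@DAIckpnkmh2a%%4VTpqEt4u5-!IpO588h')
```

[('DAIckpn', 'kmh2a%%4'), ('VTpq', 'Et4u5-!I')]

This matches one or more of a word character, then one or more of a character in [n-q] (lazy) (captured as 'tail'); then one or more of a word character, then exactly 3 of a non-whitespace character (captured).
Matches: at [4:19] match 'DAIckpnkmh2a%%4', groups = ('DAIckpn', 'kmh2a%%4'); at [19:31] match 'VTpqEt4u5-!I', groups = ('VTpq', 'Et4u5-!I').
`findall` packs the 2 group values into a tuple for every match.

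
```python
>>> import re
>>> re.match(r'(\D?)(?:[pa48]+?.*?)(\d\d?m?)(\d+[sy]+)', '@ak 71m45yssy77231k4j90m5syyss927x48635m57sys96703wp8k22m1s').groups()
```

('@', '71m', '45yssy')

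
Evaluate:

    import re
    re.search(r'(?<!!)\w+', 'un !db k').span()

(0, 2)

The negative lookaround is zero-width — it rules out positions where the adjacent text would match, without consuming anything.
`re.search` tries every starting position until one works.
The match spans [0:2] → 'un'.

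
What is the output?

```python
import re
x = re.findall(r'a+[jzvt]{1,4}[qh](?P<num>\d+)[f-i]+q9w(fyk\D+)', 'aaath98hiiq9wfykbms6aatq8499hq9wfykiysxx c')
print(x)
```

[('98', 'fykbms'), ('8499', 'fykiysxx c')]

The pattern matches one or more of the literal 'a', then 1 to 4 of one of [jzvt], then one of [qh]; then one or more of a digit (captured as 'num'); then one or more of a character in [f-i], then the literal 'q9', then the literal 'w'; then the literal 'fyk', then one or more of a non-digit (captured).
Multiple groups make `findall` return tuples — one 2-tuple for each match.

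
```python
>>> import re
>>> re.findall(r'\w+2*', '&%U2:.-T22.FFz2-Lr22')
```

['U2', 'T22', 'FFz2', 'Lr22']

This matches one or more of a word character; then zero or more of a literal '2'.
Scanning left to right: at [2:4] → 'U2'; at [7:10] → 'T22'; at [11:15] → 'FFz2'; at [16:20] → 'Lr22'.
No capturing groups, so `findall` returns the 4 full match strings.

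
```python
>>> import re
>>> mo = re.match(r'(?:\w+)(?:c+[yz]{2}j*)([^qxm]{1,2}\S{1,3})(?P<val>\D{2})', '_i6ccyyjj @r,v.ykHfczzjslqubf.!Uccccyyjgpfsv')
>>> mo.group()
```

'_i6ccyyjj @r,v.y'

`re.match` only tries the pattern at the start of the string.
The match spans [0:16] → '_i6ccyyjj @r,v.y'.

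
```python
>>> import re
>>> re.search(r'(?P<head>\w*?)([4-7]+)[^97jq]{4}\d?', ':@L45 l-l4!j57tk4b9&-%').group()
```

The pattern matches zero or more of a word character (lazy) (captured as 'head'); then one or more of a character in [4-7] (captured); then exactly 4 of any character except [97jq], then optionally a digit.
The match spans [2:10] → 'L45 l-l4'.

'L45 l-l4'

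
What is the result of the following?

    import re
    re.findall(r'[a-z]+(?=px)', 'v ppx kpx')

['p', 'k']

Because the assertion is zero-width, the text it checks is not consumed and won't appear in the result.
Matches: at [2:3] → 'p'; at [6:7] → 'k'.
`findall` yields the raw match text (2 of them) because the pattern has no groups.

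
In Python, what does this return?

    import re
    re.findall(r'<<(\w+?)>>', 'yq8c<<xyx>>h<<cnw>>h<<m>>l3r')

Matches: at [4:11] match '<<xyx>>', group 1 = 'xyx'; at [12:19] match '<<cnw>>', group 1 = 'cnw'; at [20:25] match '<<m>>', group 1 = 'm'.
With a single group, `findall` returns only what that group captured — 3 items.

['xyx', 'cnw', 'm']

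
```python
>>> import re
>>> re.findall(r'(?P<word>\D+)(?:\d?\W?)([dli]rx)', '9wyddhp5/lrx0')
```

This matches one or more of a non-digit (captured as 'word'); then optionally a digit, then optionally a non-word character (non-capturing group); then one of [dli], then the literal 'rx' (captured).
Walking the string: at [1:12] match 'wyddhp5/lrx', groups = ('wyddhp', 'lrx').
Multiple groups make `findall` return tuples — one 2-tuple for the one match.

[('wyddhp', 'lrx')]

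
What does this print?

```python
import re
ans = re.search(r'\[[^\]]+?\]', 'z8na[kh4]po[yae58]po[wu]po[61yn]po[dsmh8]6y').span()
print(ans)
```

(4, 9)

The match spans [4:9] → '[kh4]'.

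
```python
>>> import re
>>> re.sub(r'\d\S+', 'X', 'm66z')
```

'mX'

The pattern matches a digit; then one or more of a non-whitespace character.
Matches: at [1:4] → '66z'.
Every occurrence is swapped for 'X'.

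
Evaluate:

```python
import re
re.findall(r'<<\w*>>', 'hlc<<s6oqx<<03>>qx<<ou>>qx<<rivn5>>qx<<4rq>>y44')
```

['<<03>>', '<<ou>>', '<<rivn5>>', '<<4rq>>']

`findall` yields the raw match text (4 of them) because the pattern has no groups.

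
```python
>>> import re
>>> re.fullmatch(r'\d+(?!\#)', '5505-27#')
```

The negative lookahead/lookbehind blocks any match where the forbidden context is present.
`fullmatch` succeeds only if the pattern covers the string from start to end.
Here the string isn't matched end-to-end, so the call returns None.

None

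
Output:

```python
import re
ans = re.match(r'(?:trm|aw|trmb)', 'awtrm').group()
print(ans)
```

aw

`match` is anchored at position 0; if the pattern doesn't fit there, it returns None.
The match spans [0:2] → 'aw'.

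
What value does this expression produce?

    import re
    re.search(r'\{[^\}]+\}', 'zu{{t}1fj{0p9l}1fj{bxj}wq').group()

The match spans [2:6] → '{{t}'.

'{{t}'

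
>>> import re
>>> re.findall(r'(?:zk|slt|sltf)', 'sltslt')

['slt', 'slt']

Matches: at [0:3] → 'slt'; at [3:6] → 'slt'.
Since nothing is captured, `findall` lists the 2 matched substrings directly.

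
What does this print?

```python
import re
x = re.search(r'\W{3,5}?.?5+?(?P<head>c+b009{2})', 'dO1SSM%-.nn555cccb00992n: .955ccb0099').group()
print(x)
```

This matches 3 to 5 of a non-word character (lazy), then optionally any character, then one or more of a literal '5' (lazy); then one or more of the literal 'c', then the literal 'b00', then exactly 2 of a literal '9' (captured as 'head').
The match spans [24:37] → ': .955ccb0099'.

: .955ccb0099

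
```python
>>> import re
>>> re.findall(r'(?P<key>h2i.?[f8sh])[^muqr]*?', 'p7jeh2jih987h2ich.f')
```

Pattern: the literal 'h2i', then optionally any character, then one of [f8sh] (captured as 'key'); then zero or more of any character except [muqr] (lazy).
Scanning left to right: at [12:17] match 'h2ich', group 1 = 'h2ich'.
Because there's exactly one group, `findall` drops the full match and keeps group 1 from the one hit.

['h2ich']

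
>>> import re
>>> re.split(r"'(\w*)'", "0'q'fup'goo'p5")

['0', 'q', 'fup', 'goo', 'p5']

Matches to split on: at [1:4] → "'q'"; at [7:12] → "'goo'".
`re.split` interleaves the captured-group text with the surrounding fragments.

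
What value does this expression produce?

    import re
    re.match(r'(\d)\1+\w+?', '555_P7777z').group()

'555_'

A backreference is literal: `\1` must see the identical characters the first group matched.
`match` is anchored at position 0; if the pattern doesn't fit there, it returns None.
The match spans [0:4] → '555_'.
Captured: group 1 = '5'.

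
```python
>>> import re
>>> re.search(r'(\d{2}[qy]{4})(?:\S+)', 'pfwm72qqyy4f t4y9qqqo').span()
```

(4, 12)

Pattern: exactly 2 of a digit, then exactly 4 of one of [qy] (captured); then one or more of a non-whitespace character (non-capturing group).
`search` walks the string left to right and returns the first match it finds.
The match spans [4:12] → '72qqyy4f'.
Captured: group 1 = '72qqyy'.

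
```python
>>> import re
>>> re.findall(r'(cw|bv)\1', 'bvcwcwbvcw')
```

['cw']

`\1` has to match the exact text group 1 already captured.
With a single group, `findall` returns only what that group captured — 1 item.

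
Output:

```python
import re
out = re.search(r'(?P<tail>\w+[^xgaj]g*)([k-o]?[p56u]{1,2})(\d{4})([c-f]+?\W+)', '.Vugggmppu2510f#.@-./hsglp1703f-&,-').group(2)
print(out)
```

u

The match spans [1:21] → 'Vugggmppu2510f#.@-./'.
Captured: group 1 = 'Vugggmpp', group 2 = 'u', group 3 = '2510', group 4 = 'f#.@-./'.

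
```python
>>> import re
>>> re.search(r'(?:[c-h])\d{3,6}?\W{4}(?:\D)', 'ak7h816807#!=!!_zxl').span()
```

(3, 15)

The match spans [3:15] → 'h816807#!=!!'.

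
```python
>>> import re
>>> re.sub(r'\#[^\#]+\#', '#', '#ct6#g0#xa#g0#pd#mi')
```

'#g0#g0#mi'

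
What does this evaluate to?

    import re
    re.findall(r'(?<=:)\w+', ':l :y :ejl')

['l', 'y', 'ejl']

The lookaround is zero-width — it requires the adjacent text to match without consuming it, so the asserted text isn't part of the match.
Scanning left to right: at [1:2] → 'l'; at [4:5] → 'y'; at [7:10] → 'ejl'.
No capturing groups, so `findall` returns the 3 full match strings.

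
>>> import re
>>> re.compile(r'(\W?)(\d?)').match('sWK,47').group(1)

The pattern matches optionally a non-word character (captured); then optionally a digit (captured).
`re.match` won't scan ahead — the pattern has to work from the very first character.
The match spans [0:0] → ''.
Captured: group 1 = '', group 2 = ''.

''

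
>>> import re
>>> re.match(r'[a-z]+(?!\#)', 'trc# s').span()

Because the assertion is negative and zero-width, positions next to the forbidden text are skipped.
`re.match` won't scan ahead — the pattern has to work from the very first character.
The match spans [0:2] → 'tr'.

(0, 2)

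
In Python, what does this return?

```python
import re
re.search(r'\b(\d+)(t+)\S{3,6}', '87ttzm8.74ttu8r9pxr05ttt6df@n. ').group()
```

'87ttzm8.74'

The match spans [0:10] → '87ttzm8.74'.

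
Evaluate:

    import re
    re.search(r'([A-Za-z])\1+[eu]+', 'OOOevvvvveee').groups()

After group 1 captures some text, `\1` only succeeds where that same text appears again.
Unlike `match`, `search` isn't anchored — it looks for the pattern anywhere in the string.
The match spans [0:4] → 'OOOe'.
Captured: group 1 = 'O'.

('O',)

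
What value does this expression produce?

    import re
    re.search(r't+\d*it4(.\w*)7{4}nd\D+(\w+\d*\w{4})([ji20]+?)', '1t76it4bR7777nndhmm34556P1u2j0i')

None

Pattern: one or more of a literal 't', then zero or more of a digit, then the literal 'it4'; then any character, then zero or more of a word character (captured); then exactly 4 of a literal '7', then the literal 'nd', then one or more of a non-digit; then one or more of a word character, then zero or more of a digit, then exactly 4 of a word character (captured); then one or more of one of [ji20] (lazy) (captured).
`re.search` tries every starting position until one works.
Here no position works, so the call returns None.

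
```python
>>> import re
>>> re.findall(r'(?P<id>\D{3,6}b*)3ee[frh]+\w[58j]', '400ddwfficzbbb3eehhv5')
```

['wfficzbbb']

Because there's exactly one group, `findall` drops the full match and keeps group 1 from the one hit.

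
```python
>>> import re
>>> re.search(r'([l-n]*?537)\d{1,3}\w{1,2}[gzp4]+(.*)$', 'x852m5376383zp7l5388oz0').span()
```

(4, 23)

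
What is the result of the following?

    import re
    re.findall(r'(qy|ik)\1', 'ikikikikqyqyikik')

['ik', 'ik', 'qy', 'ik']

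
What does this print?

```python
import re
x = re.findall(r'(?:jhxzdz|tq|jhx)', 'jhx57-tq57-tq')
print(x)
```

['jhx', 'tq', 'tq']

Scanning left to right: at [0:3] → 'jhx'; at [6:8] → 'tq'; at [11:13] → 'tq'.
`findall` yields the raw match text (3 of them) because the pattern has no groups.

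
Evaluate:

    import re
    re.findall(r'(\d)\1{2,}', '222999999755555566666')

After group 1 captures some text, `\1` only succeeds where that same text appears again.
Walking the string: at [0:3] match '222', group 1 = '2'; at [3:9] match '999999', group 1 = '9'; at [10:16] match '555555', group 1 = '5'; at [16:21] match '66666', group 1 = '6'.
Because there's exactly one group, `findall` drops the full match and keeps group 1 from each hit.

['2', '9', '5', '6']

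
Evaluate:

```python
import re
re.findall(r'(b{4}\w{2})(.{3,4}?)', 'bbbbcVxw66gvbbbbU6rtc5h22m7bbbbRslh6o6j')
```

This matches exactly 4 of a literal 'b', then exactly 2 of a word character (captured); then 3 to 4 of any character (lazy) (captured).
Because the quantifier is non-greedy, it stops expanding at the earliest point where the rest of the pattern can succeed.
Matches: at [0:9] match 'bbbbcVxw6', groups = ('bbbbcV', 'xw6'); at [12:21] match 'bbbbU6rtc', groups = ('bbbbU6', 'rtc'); at [27:36] match 'bbbbRslh6', groups = ('bbbbRs', 'lh6').
2 groups means each result is a tuple of 2 captured strings — 3 here.

[('bbbbcV', 'xw6'), ('bbbbU6', 'rtc'), ('bbbbRs', 'lh6')]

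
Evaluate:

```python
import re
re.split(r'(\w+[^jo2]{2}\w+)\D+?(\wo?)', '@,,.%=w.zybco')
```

The pattern matches one or more of a word character, then exactly 2 of any character except [jo2], then one or more of a word character (captured); then one or more of a non-digit (lazy); then a word character, then optionally the literal 'o' (captured).
Matches to split on: at [6:13] → 'w.zybco'.
Because the pattern has a capturing group, `split` also inserts each captured text between the pieces.

['@,,.%=', 'w.zyb', 'o', '']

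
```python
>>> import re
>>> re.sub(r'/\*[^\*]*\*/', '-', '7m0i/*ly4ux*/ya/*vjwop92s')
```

'7m0i-ya/*vjwop92s'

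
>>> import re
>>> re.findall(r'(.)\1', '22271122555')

['2', '1', '2', '5']

The backreference `\1` re-matches whatever the first group consumed, character for character.
`findall` collects group 1 from each match (4 total).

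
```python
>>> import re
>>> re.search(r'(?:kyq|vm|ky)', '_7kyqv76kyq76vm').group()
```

Alternation isn't longest-match — the leftmost alternative that fits at this position is chosen.
The match spans [2:5] → 'kyq'.

'kyq'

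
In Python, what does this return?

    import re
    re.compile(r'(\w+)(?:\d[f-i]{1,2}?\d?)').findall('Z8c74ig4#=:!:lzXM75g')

One capturing group, so `findall` returns just the captured substring from each match — 2 in all.

['Z8c7', 'lzXM7']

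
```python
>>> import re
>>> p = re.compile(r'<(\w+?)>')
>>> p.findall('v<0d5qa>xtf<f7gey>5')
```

['0d5qa', 'f7gey']

Matches: at [1:8] match '<0d5qa>', group 1 = '0d5qa'; at [11:18] match '<f7gey>', group 1 = 'f7gey'.
Because there's exactly one group, `findall` drops the full match and keeps group 1 from each hit.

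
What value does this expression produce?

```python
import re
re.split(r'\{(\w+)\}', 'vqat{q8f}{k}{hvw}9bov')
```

['vqat', 'q8f', '', 'k', '', 'hvw', '9bov']

`re.split` interleaves the captured-group text with the surrounding fragments.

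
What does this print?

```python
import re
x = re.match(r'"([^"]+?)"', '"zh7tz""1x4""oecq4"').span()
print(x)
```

(0, 7)

`re.match` won't scan ahead — the pattern has to work from the very first character.
The match spans [0:7] → '"zh7tz"'.
Captured: group 1 = 'zh7tz'.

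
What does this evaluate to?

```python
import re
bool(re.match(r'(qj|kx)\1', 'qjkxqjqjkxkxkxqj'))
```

False

`\1` has to match the exact text group 1 already captured.
`re.match` only tries the pattern at the start of the string.
Here the string doesn't start with a match, so the call returns None, and `bool(None)` is False.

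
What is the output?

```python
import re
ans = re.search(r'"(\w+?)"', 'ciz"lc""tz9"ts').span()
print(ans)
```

(3, 7)

The match spans [3:7] → '"lc"'.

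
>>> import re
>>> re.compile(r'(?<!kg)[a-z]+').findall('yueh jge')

['yueh', 'jge']

The negative lookaround is zero-width — it rules out positions where the adjacent text would match, without consuming anything.
Since nothing is captured, `findall` lists the 2 matched substrings directly.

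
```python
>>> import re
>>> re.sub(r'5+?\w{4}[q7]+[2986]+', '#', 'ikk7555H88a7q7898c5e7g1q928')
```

This matches one or more of a literal '5' (lazy), then exactly 4 of a word character; then one or more of one of [q7]; then one or more of one of [2986].
Every occurrence is swapped for '#'.

'ikk7#c#'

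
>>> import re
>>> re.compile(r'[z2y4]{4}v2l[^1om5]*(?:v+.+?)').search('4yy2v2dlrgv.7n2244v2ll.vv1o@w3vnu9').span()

(14, 26)

A `+?`/`*?`/`{m,n}?` starts at its minimum and grows only as far as needed for what follows to match.
The match spans [14:26] → '2244v2ll.vv1'.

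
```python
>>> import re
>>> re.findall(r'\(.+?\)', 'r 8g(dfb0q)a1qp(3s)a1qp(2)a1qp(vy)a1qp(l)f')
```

['(dfb0q)', '(3s)', '(2)', '(vy)', '(l)']

With the lazy modifier that quantifier settles for the fewest repetitions that let the rest of the pattern succeed (the atoms after it are unaffected and can still be greedy).
`findall` yields the raw match text (5 of them) because the pattern has no groups.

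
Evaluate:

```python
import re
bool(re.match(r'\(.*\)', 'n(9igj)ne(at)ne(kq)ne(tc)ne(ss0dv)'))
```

False

With `match`, the pattern is implicitly anchored at the beginning.
Here position 0 doesn't satisfy it, so the call returns None, and `bool(None)` is False.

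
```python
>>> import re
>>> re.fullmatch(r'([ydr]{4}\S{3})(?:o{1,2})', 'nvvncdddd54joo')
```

None

Pattern: exactly 4 of one of [ydr], then exactly 3 of a non-whitespace character (captured); then 1 to 2 of a literal 'o' (non-capturing group).
`re.fullmatch` is like wrapping the pattern in `^…$` (in single-line mode).
Here there's no way to consume every character, so the call returns None.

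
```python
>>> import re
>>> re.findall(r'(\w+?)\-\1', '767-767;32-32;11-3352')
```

A backreference is literal: `\1` must see the identical characters the first group matched.
With a single group, `findall` returns only what that group captured — 2 items.

['767', '32']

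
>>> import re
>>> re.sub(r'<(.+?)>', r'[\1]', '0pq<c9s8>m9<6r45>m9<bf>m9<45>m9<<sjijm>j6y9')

'0pq[c9s8]m9[6r45]m9[bf]m9[45]m9[<sjijm]j6y9'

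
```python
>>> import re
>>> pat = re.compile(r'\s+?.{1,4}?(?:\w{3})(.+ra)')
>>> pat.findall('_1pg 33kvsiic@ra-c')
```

['siic@ra']

Because the quantifier is non-greedy, it stops expanding at the earliest point where the rest of the pattern can succeed.
One capturing group, so `findall` returns just the captured substring from the one match — 1 in all.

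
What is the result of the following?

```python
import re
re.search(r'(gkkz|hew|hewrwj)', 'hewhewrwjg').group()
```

'hew'

`re.search` tries every starting position until one works.
The match spans [0:3] → 'hew'.
Captured: group 1 = 'hew'.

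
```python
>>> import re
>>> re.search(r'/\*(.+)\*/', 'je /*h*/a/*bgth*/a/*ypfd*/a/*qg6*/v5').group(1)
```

'h*/a/*bgth*/a/*ypfd*/a/*qg6'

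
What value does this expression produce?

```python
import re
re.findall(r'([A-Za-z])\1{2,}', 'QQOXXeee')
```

The backreference `\1` re-matches whatever the first group consumed, character for character.
Scanning left to right: at [5:8] match 'eee', group 1 = 'e'.
With a single group, `findall` returns only what that group captured — 1 item.

['e']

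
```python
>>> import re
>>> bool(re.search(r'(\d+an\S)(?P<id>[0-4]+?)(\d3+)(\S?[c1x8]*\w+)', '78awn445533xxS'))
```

False

Pattern: one or more of a digit, then the literal 'an', then a non-whitespace character (captured); then one or more of a character in [0-4] (lazy) (captured as 'id'); then a digit, then one or more of a literal '3' (captured); then optionally a non-whitespace character, then zero or more of one of [c1x8], then one or more of a word character (captured).
Here nothing in the string fits, so the call returns None, and `bool(None)` is False.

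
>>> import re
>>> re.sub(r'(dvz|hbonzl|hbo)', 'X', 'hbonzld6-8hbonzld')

'Xd6-8Xd'

Alternation tries branches left to right and keeps the first one that lets the overall match succeed at that position.
Matches: at [0:6] → 'hbonzl'; at [10:16] → 'hbonzl'.
Every occurrence is swapped for 'X'.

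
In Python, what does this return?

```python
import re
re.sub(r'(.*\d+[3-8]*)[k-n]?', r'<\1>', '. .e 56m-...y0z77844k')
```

'<. .e 56m-...y0z77844>'

Pattern: zero or more of any character, then one or more of a digit, then zero or more of a character in [3-8] (captured); then optionally a character in [k-n].
Matches: at [0:21] → '. .e 56m-...y0z77844k'.
`\1` in the replacement pulls in group 1's text for each match.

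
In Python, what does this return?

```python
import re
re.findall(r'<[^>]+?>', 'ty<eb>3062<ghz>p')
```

With no groups in the pattern, `findall` gives back each whole match — 2 here.

['<eb>', '<ghz>']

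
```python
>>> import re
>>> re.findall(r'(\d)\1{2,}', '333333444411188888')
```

A backreference is literal: `\1` must see the identical characters the first group matched.
Scanning left to right: at [0:6] match '333333', group 1 = '3'; at [6:10] match '4444', group 1 = '4'; at [10:13] match '111', group 1 = '1'; at [13:18] match '88888', group 1 = '8'.
`findall` collects group 1 from each match (4 total).

['3', '4', '1', '8']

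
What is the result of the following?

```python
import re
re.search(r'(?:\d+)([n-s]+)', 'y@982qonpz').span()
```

(2, 9)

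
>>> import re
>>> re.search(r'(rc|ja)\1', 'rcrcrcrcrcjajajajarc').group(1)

'rc'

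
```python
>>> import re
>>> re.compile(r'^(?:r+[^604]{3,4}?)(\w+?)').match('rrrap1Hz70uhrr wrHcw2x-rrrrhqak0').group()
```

This matches anchored at the start of the string; then one or more of a literal 'r', then 3 to 4 of any character except [604] (lazy) (non-capturing group); then one or more of a word character (lazy) (captured).
With `match`, the pattern is implicitly anchored at the beginning.
The match spans [0:7] → 'rrrap1H'.
Captured: group 1 = 'H'.

'rrrap1H'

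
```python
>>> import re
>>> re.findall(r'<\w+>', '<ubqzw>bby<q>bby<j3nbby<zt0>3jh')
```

['<ubqzw>', '<q>', '<zt0>']

Walking the string: at [0:7] → '<ubqzw>'; at [10:13] → '<q>'; at [23:28] → '<zt0>'.
Since nothing is captured, `findall` lists the 3 matched substrings directly.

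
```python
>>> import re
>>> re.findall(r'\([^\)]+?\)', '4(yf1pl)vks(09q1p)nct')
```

['(yf1pl)', '(09q1p)']

With no groups in the pattern, `findall` gives back each whole match — 2 here.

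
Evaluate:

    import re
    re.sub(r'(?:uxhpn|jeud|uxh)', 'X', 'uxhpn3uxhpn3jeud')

'X3X3X'

`|` is ordered: at each position the engine commits to the first alternative that works.
Matches: at [0:5] → 'uxhpn'; at [6:11] → 'uxhpn'; at [12:16] → 'jeud'.
Every occurrence is swapped for 'X'.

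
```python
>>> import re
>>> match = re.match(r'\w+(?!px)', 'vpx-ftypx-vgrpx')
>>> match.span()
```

(0, 3)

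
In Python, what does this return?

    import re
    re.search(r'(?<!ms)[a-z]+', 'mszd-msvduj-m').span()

(0, 4)

`(?!…)`/`(?<!…)` only lets a position through if the neighbouring text does NOT match; no characters are consumed.
The match spans [0:4] → 'mszd'.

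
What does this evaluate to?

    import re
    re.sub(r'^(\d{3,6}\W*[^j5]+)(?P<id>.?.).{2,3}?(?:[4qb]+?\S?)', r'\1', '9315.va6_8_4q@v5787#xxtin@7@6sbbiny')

`\1` in the replacement pulls in group 1's text for each match.

'9315.va6_v5787#xxtin@7@6sbbiny'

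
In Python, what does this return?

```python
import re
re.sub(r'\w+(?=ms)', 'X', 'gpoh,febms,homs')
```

'gpoh,Xms,Xms'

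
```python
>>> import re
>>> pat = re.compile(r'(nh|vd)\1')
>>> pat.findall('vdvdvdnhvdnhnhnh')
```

`\1` is not a pattern — it's the concrete string captured by group 1, re-applied verbatim.
Scanning left to right: at [0:4] match 'vdvd', group 1 = 'vd'; at [10:14] match 'nhnh', group 1 = 'nh'.
One capturing group, so `findall` returns just the captured substring from each match — 2 in all.

['vd', 'nh']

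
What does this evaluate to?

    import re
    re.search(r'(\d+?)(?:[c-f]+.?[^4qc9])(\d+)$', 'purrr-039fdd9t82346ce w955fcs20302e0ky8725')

None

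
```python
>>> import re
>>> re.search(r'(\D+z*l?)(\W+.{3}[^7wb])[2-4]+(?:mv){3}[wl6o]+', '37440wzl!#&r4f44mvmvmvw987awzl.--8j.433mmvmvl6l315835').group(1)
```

'wzl!#'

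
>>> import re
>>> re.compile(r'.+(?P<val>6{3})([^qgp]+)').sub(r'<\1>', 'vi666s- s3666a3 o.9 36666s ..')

'<666>'

Pattern: one or more of any character; then exactly 3 of a literal '6' (captured as 'val'); then one or more of any character except [qgp] (captured).
The replacement refers to a captured group, so each match is rewritten using its own captured text.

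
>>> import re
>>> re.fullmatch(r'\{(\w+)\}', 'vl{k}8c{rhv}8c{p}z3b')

None

For `fullmatch`, every character of the input must be accounted for by the pattern.
Here there's no way to consume every character, so the call returns None.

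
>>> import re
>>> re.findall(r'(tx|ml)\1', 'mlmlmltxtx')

The backreference `\1` re-matches whatever the first group consumed, character for character.
Scanning left to right: at [0:4] match 'mlml', group 1 = 'ml'; at [6:10] match 'txtx', group 1 = 'tx'.
With a single group, `findall` returns only what that group captured — 2 items.

['ml', 'tx']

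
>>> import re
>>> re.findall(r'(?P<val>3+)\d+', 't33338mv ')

The pattern matches one or more of a literal '3' (captured as 'val'); then one or more of a digit.
Scanning left to right: at [1:6] match '33338', group 1 = '3333'.
With a single group, `findall` returns only what that group captured — 1 item.

['3333']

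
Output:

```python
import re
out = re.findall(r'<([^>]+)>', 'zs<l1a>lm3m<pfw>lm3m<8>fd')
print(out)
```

['l1a', 'pfw', '8']

Because there's exactly one group, `findall` drops the full match and keeps group 1 from each hit.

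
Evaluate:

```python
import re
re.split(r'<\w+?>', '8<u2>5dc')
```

The string is cut at each match, leaving 2 pieces.

['8', '5dc']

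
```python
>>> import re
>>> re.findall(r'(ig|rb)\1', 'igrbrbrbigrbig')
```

['rb']

The backreference `\1` re-matches whatever the first group consumed, character for character.
Scanning left to right: at [2:6] match 'rbrb', group 1 = 'rb'.
With a single group, `findall` returns only what that group captured — 1 item.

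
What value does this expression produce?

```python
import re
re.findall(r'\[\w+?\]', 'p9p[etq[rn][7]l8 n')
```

['[rn]', '[7]']

Walking the string: at [7:11] → '[rn]'; at [11:14] → '[7]'.
Since nothing is captured, `findall` lists the 2 matched substrings directly.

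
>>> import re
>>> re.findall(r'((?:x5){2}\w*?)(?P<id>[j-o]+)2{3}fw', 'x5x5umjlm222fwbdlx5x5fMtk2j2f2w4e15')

The pattern matches the literal 'x5' repeated 2 times, then zero or more of a word character (lazy) (captured); then one or more of a character in [j-o] (captured as 'id'); then exactly 3 of a literal '2', then the literal 'fw'.
Lazy quantifiers expand one character at a time until the remainder of the pattern can match.
Walking the string: at [0:14] match 'x5x5umjlm222fw', groups = ('x5x5u', 'mjlm').
2 groups means the one result is a tuple of 2 captured strings — 1 here.

[('x5x5u', 'mjlm')]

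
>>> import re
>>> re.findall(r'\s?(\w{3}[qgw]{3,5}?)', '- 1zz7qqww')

['zz7qqw']

Pattern: optionally whitespace; then exactly 3 of a word character, then 3 to 5 of one of [qgw] (lazy) (captured).
A non-greedy quantifier consumes as few characters as it can — just enough that the remainder of the pattern still matches from where it stops; whatever follows it matches normally.
Walking the string: at [3:9] match 'zz7qqw', group 1 = 'zz7qqw'.
With a single group, `findall` returns only what that group captured — 1 item.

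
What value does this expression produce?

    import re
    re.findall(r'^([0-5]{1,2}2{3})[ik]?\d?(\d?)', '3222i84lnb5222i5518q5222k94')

[('3222', '4')]

This matches anchored at the start of the string; then 1 to 2 of a character in [0-5], then exactly 3 of a literal '2' (captured); then optionally one of [ik], then optionally a digit; then optionally a digit (captured).
2 groups means the one result is a tuple of 2 captured strings — 1 here.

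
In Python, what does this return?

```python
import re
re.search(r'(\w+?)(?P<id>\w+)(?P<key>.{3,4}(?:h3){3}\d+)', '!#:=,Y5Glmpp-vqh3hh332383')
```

This matches one or more of a word character (lazy) (captured); then one or more of a word character (captured as 'id'); then 3 to 4 of any character, then the literal 'h3' repeated 3 times, then one or more of a digit (captured as 'key').
`re.search` tries every starting position until one works.
Here the pattern never matches, so the call returns None.

None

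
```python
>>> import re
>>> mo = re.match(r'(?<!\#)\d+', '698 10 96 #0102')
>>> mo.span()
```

(0, 3)

With `match`, the pattern is implicitly anchored at the beginning.
The match spans [0:3] → '698'.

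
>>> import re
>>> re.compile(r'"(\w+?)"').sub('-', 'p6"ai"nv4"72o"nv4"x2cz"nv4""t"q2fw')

'p6-nv4-nv4-nv4"-q2fw'

Matches: at [2:6] → '"ai"'; at [9:14] → '"72o"'; at [17:23] → '"x2cz"'; at [27:30] → '"t"'.
Each match is replaced by '-'.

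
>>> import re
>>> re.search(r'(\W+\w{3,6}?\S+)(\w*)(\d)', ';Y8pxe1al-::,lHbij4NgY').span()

(0, 19)

The pattern matches one or more of a non-word character, then 3 to 6 of a word character (lazy), then one or more of a non-whitespace character (captured); then zero or more of a word character (captured); then a digit (captured).
Unlike `match`, `search` isn't anchored — it looks for the pattern anywhere in the string.
The match spans [0:19] → ';Y8pxe1al-::,lHbij4'.
Captured: group 1 = ';Y8pxe1al-::,lHbij', group 2 = '', group 3 = '4'.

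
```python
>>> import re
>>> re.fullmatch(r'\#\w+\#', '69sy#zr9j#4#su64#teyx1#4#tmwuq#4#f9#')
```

`re.fullmatch` requires the pattern to consume the entire string.
Here there's no way to consume every character, so the call returns None.

None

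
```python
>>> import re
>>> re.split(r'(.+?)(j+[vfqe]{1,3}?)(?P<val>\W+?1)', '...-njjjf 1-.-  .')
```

A non-greedy quantifier consumes as few characters as it can — just enough that the remainder of the pattern still matches from where it stops; whatever follows it matches normally.
Because the pattern has a capturing group, `split` also inserts each captured text between the pieces.

['', '...-n', 'jjjf', ' 1', '-.-  .']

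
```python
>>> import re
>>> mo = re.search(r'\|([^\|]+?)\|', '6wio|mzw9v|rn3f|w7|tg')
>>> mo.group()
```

'|mzw9v|'

`search` walks the string left to right and returns the first match it finds.
The match spans [4:11] → '|mzw9v|'.
Captured: group 1 = 'mzw9v'.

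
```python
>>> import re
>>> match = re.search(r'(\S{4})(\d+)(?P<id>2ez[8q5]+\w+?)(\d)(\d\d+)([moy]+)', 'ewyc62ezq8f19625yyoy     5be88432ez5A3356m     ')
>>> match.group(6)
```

'yyoy'

The match spans [0:20] → 'ewyc62ezq8f19625yyoy'.
Captured: group 1 = 'ewyc', group 2 = '6', group 3 = '2ezq8f', group 4 = '1', group 5 = '9625', group 6 = 'yyoy'.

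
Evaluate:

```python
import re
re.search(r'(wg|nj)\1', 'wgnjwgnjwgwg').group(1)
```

'wg'

The match spans [8:12] → 'wgwg'.
Captured: group 1 = 'wg'.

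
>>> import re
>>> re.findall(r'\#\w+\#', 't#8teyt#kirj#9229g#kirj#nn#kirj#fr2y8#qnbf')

['#8teyt#', '#9229g#', '#nn#', '#fr2y8#']

Scanning left to right: at [1:8] → '#8teyt#'; at [12:19] → '#9229g#'; at [23:27] → '#nn#'; at [31:38] → '#fr2y8#'.
`findall` yields the raw match text (4 of them) because the pattern has no groups.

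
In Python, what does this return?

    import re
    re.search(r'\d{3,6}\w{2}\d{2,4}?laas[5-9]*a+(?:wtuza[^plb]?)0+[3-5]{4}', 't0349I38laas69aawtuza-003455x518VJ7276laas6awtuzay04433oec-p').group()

This matches 3 to 6 of a digit, then exactly 2 of a word character; then 2 to 4 of a digit (lazy), then the literal 'la', then the literal 'as'; then zero or more of a character in [5-9], then one or more of the literal 'a'; then the literal 'wt', then the literal 'uza', then optionally any character except [plb] (non-capturing group); then one or more of the literal '0', then exactly 4 of a character in [3-5].
Unlike `match`, `search` isn't anchored — it looks for the pattern anywhere in the string.
The match spans [1:28] → '0349I38laas69aawtuza-003455'.

'0349I38laas69aawtuza-003455'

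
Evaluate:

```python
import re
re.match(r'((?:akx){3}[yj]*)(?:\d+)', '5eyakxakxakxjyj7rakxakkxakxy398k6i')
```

With `match`, the pattern is implicitly anchored at the beginning.
Here the string doesn't start with a match, so the call returns None.

None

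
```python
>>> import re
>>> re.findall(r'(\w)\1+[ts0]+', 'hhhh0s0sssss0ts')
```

['h']

The backreference `\1` re-matches whatever the first group consumed, character for character.
Walking the string: at [0:15] match 'hhhh0s0sssss0ts', group 1 = 'h'.
Because there's exactly one group, `findall` drops the full match and keeps group 1 from the one hit.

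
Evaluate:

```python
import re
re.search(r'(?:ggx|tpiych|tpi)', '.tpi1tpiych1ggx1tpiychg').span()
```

`re.search` scans for the first position where the pattern succeeds.
The match spans [1:4] → 'tpi'.

(1, 4)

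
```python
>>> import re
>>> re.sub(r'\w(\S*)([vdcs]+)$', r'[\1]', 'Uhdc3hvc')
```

'[hdc3hv]'

`\1` in the replacement pulls in group 1's text for each match.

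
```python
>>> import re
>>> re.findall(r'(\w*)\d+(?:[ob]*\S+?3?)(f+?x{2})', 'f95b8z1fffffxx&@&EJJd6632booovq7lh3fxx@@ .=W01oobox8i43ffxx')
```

Pattern: zero or more of a word character (captured); then one or more of a digit; then zero or more of one of [ob], then one or more of a non-whitespace character (lazy), then optionally the literal '3' (non-capturing group); then one or more of a literal 'f' (lazy), then exactly 2 of the literal 'x' (captured).
A `+?`/`*?`/`{m,n}?` starts at its minimum and grows only as far as needed for what follows to match.
Walking the string: at [0:14] match 'f95b8z1fffffxx', groups = ('f95b8z', 'ffffxx'); at [17:38] match 'EJJd6632booovq7lh3fxx', groups = ('EJJd6632booovq', 'fxx'); at [43:59] match 'W01oobox8i43ffxx', groups = ('W01oobox8i4', 'fxx').
Multiple groups make `findall` return tuples — one 2-tuple for each match.

[('f95b8z', 'ffffxx'), ('EJJd6632booovq', 'fxx'), ('W01oobox8i4', 'fxx')]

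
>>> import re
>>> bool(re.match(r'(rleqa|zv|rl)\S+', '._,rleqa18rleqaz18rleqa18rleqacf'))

`re.match` won't scan ahead — the pattern has to work from the very first character.
Here position 0 doesn't satisfy it, so the call returns None, and `bool(None)` is False.

False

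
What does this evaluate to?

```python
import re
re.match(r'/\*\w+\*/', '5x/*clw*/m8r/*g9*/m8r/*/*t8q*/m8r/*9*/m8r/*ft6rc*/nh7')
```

`re.match` won't scan ahead — the pattern has to work from the very first character.
Here position 0 doesn't satisfy it, so the call returns None.

None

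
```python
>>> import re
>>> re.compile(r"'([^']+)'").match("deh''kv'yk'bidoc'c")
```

`re.match` only tries the pattern at the start of the string.
Here the string doesn't start with a match, so the call returns None.

None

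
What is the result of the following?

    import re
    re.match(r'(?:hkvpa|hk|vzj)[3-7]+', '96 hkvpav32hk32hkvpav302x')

`re.match` only tries the pattern at the start of the string.
Here the pattern fails at index 0, so the call returns None.

None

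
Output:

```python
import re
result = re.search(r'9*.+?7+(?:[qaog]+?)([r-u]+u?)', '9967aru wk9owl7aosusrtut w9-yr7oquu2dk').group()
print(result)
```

9967aru

The pattern matches zero or more of the literal '9', then one or more of any character (lazy), then one or more of a literal '7'; then one or more of one of [qaog] (lazy) (non-capturing group); then one or more of a character in [r-u], then optionally the literal 'u' (captured).
A non-greedy quantifier consumes as few characters as it can — just enough that the remainder of the pattern still matches from where it stops; whatever follows it matches normally.
`re.search` tries every starting position until one works.
The match spans [0:7] → '9967aru'.
Captured: group 1 = 'ru'.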